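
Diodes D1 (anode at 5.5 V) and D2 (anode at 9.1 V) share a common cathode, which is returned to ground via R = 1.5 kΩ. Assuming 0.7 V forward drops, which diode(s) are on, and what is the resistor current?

Only D2 conducts; I_R ≈ 5.6 mA

Assume both conduct. Then node N would need to be at both 5.5−0.7 = 4.8 V and 9.1−0.7 = 8.4 V, which is impossible.
Assume only D2 conducts: V_N = 9.1 − 0.7 = 8.4 V, so I_R = 8.4/1.5 = 5.6 mA.
Check D1: its anode-to-cathode voltage is 5.5 − 8.4 = -2.9 V < 0.7 V, so it is off. The assumption is consistent.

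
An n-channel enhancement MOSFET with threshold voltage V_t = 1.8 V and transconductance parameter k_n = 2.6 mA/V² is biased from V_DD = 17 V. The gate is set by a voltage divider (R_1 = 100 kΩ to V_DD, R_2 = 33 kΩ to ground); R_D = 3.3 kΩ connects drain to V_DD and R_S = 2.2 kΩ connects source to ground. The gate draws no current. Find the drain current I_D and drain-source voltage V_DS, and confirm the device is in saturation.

I_D ≈ 0.75 mA, V_DS ≈ 13 V

V_G = V_DD·R_2/(R_1+R_2) = 17×33/133 = 4.22 V.
Assume saturation: I_D = (k_n/2)(V_GS − V_t)² with V_GS = V_G − I_D·R_S = 4.22 − 2.2·I_D.
Substituting gives 6.29·I_D² − 14.8·I_D + 7.6 = 0, with roots I_D = 0.753 or 1.6 mA.
The root I_D = 1.6 mA gives V_GS = 0.689 V ≤ V_t, so take I_D = 0.753 mA.
Then V_GS = 2.56 V and V_DS = V_DD − I_D(R_D+R_S) = 17 − 0.753×5.5 = 12.9 V.
Saturation requires V_DS ≥ V_GS − V_t = 0.761 V; 12.9 ≥ 0.761 ✓.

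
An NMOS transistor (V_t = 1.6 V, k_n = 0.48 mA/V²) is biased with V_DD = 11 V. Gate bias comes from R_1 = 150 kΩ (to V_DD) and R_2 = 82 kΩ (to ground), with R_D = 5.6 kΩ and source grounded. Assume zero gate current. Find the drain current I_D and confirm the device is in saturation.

I_D ≈ 1.3 mA

V_G = V_DD·R_2/(R_1+R_2) = 11×82/232 = 3.89 V. With the source grounded, V_GS = V_G = 3.89 V.
Assume saturation: I_D = (k_n/2)(V_GS − V_t)² = (0.48/2)×(3.89 − 1.6)² = 0.24×2.29² = 1.26 mA.
V_DS = V_DD − I_D·R_D = 11 − 1.26×5.6 = 3.96 V.
Saturation requires V_DS ≥ V_GS − V_t = 2.29 V; 3.96 ≥ 2.29 ✓.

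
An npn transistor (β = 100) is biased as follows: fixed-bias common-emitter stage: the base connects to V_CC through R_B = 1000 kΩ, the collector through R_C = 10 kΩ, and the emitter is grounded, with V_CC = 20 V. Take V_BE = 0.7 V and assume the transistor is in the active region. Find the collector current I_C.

I_C ≈ 1.9 mA

Base loop: V_CC = I_B·R_B + V_BE, so I_B = (20 − 0.7)/1000 kΩ = 0.0193 mA.
In the active region I_C = β·I_B = 100 × 0.0193 = 1.93 mA.
Collector loop: V_CE = V_CC − I_C·R_C = 20 − 1.93×10 = 0.7 V.
Since V_CE = 0.7 V > V_CE(sat) ≈ 0.2 V, the transistor is in the active region as assumed.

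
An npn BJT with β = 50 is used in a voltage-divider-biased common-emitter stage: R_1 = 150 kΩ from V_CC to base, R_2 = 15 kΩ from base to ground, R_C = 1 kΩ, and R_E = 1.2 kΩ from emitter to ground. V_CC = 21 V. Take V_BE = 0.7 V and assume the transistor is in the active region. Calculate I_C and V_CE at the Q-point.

I_C ≈ 0.81 mA, V_CE ≈ 19 V

Thevenize the base divider: V_Th = V_CC·R_2/(R_1+R_2) = 21×15/165 = 1.91 V, R_Th = R_1‖R_2 = 13.6 kΩ.
Base-emitter loop: V_Th = I_B·R_Th + V_BE + (β+1)I_B·R_E, so I_B = (1.91 − 0.7) / (13.6 + 51×1.2) = 0.0162 mA.
I_C = β·I_B = 50×0.0162 = 0.808 mA, and I_E = (β+1)I_B = 0.824 mA.
V_CE = V_CC − I_C·R_C − I_E·R_E = 21 − 0.808×1 − 0.824×1.2 = 19.2 V.
V_CE = 19.2 V > 0.2 V confirms active-region operation.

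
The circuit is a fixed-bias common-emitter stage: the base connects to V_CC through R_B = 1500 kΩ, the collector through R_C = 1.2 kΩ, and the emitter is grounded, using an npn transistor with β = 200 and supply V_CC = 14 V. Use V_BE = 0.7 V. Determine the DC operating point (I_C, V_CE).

Base loop: V_CC = I_B·R_B + V_BE, so I_B = (14 − 0.7)/1500 kΩ = 0.00887 mA.
In the active region I_C = β·I_B = 200 × 0.00887 = 1.77 mA.
Collector loop: V_CE = V_CC − I_C·R_C = 14 − 1.77×1.2 = 11.9 V.
Since V_CE = 11.9 V > V_CE(sat) ≈ 0.2 V, the transistor is in the active region as assumed.

I_C ≈ 1.8 mA, V_CE ≈ 12 V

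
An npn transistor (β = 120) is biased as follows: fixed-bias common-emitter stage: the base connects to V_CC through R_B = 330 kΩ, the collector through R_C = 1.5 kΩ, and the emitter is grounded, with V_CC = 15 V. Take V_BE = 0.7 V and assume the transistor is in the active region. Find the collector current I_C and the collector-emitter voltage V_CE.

Base loop: V_CC = I_B·R_B + V_BE, so I_B = (15 − 0.7)/330 kΩ = 0.0433 mA.
In the active region I_C = β·I_B = 120 × 0.0433 = 5.2 mA.
Collector loop: V_CE = V_CC − I_C·R_C = 15 − 5.2×1.5 = 7.2 V.
Since V_CE = 7.2 V > V_CE(sat) ≈ 0.2 V, the transistor is in the active region as assumed.

I_C ≈ 5.2 mA, V_CE ≈ 7.2 V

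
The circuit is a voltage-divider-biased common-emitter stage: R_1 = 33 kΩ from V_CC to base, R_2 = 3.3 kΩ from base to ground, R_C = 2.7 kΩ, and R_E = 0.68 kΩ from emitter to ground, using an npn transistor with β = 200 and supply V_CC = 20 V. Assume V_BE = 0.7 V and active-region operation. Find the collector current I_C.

I_C ≈ 1.6 mA

Thevenize the base divider: V_Th = V_CC·R_2/(R_1+R_2) = 20×3.3/36.3 = 1.82 V, R_Th = R_1‖R_2 = 3 kΩ.
Base-emitter loop: V_Th = I_B·R_Th + V_BE + (β+1)I_B·R_E, so I_B = (1.82 − 0.7) / (3 + 201×0.68) = 0.00801 mA.
I_C = β·I_B = 200×0.00801 = 1.6 mA, and I_E = (β+1)I_B = 1.61 mA.
V_CE = V_CC − I_C·R_C − I_E·R_E = 20 − 1.6×2.7 − 1.61×0.68 = 14.6 V.
V_CE = 14.6 V > 0.2 V confirms active-region operation.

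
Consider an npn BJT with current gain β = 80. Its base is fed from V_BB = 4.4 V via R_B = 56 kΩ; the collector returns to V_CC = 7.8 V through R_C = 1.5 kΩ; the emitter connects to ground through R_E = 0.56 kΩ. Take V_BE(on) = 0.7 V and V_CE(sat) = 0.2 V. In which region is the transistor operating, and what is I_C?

Assume active. Base-emitter loop: I_B = (V_BB − V_BE)/(R_B + (β+1)R_E) = (4.4 − 0.7)/(56 + 81×0.56) = 0.0365 mA.
I_C = β·I_B = 80×0.0365 = 2.92 mA.
V_CE = V_CC − I_C·R_C − I_E·R_E = 7.8 − 2.92×1.5 − 2.96×0.56 = 1.76 V > V_CE(sat), so the active-region assumption holds.

active; I_C ≈ 2.9 mA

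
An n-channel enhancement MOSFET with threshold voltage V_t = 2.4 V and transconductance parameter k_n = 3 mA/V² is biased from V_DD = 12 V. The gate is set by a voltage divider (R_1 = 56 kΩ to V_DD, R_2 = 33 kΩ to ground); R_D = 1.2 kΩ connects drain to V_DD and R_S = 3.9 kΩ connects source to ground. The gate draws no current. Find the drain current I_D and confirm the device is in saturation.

I_D ≈ 0.39 mA

V_G = V_DD·R_2/(R_1+R_2) = 12×33/89 = 4.45 V.
Assume saturation: I_D = (k_n/2)(V_GS − V_t)² with V_GS = V_G − I_D·R_S = 4.45 − 3.9·I_D.
Substituting gives 22.8·I_D² − 25·I_D + 6.3 = 0, with roots I_D = 0.394 or 0.701 mA.
The root I_D = 0.701 mA gives V_GS = 1.72 V ≤ V_t, so take I_D = 0.394 mA.
Then V_GS = 2.91 V and V_DS = V_DD − I_D(R_D+R_S) = 12 − 0.394×5.1 = 9.99 V.
Saturation requires V_DS ≥ V_GS − V_t = 0.513 V; 9.99 ≥ 0.513 ✓.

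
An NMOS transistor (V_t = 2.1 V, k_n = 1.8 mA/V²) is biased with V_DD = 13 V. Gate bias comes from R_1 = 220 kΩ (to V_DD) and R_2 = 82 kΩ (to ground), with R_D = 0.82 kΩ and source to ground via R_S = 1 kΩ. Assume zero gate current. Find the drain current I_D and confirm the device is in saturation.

I_D ≈ 0.61 mA

V_G = V_DD·R_2/(R_1+R_2) = 13×82/302 = 3.53 V.
Assume saturation: I_D = (k_n/2)(V_GS − V_t)² with V_GS = V_G − I_D·R_S = 3.53 − 1·I_D.
Substituting gives 0.9·I_D² − 3.57·I_D + 1.84 = 0, with roots I_D = 0.608 or 3.36 mA.
The root I_D = 3.36 mA gives V_GS = 0.167 V ≤ V_t, so take I_D = 0.608 mA.
Then V_GS = 2.92 V and V_DS = V_DD − I_D(R_D+R_S) = 13 − 0.608×1.82 = 11.9 V.
Saturation requires V_DS ≥ V_GS − V_t = 0.822 V; 11.9 ≥ 0.822 ✓.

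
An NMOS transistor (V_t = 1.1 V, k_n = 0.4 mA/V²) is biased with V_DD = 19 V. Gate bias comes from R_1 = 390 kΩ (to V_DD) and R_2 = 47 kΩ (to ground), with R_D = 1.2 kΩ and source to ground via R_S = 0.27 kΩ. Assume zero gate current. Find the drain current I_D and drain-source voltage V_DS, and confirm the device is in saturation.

I_D ≈ 0.16 mA, V_DS ≈ 19 V

V_G = V_DD·R_2/(R_1+R_2) = 19×47/437 = 2.04 V.
Assume saturation: I_D = (k_n/2)(V_GS − V_t)² with V_GS = V_G − I_D·R_S = 2.04 − 0.27·I_D.
Substituting gives 0.0146·I_D² − 1.1·I_D + 0.178 = 0, with roots I_D = 0.162 or 75.4 mA.
The root I_D = 75.4 mA gives V_GS = -18.3 V ≤ V_t, so take I_D = 0.162 mA.
Then V_GS = 2 V and V_DS = V_DD − I_D(R_D+R_S) = 19 − 0.162×1.47 = 18.8 V.
Saturation requires V_DS ≥ V_GS − V_t = 0.9 V; 18.8 ≥ 0.9 ✓.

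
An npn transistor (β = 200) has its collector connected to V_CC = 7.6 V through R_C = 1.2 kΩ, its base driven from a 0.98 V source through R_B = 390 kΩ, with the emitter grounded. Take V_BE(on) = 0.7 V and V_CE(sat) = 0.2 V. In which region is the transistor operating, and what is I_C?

Assume active. Base-emitter loop: I_B = (V_BB − V_BE)/R_B = (0.98 − 0.7)/390 = 0.000718 mA.
I_C = β·I_B = 200×0.000718 = 0.144 mA.
V_CE = V_CC − I_C·R_C = 7.6 − 0.144×1.2 = 7.43 V > V_CE(sat), so the active-region assumption holds.

active; I_C ≈ 0.14 mA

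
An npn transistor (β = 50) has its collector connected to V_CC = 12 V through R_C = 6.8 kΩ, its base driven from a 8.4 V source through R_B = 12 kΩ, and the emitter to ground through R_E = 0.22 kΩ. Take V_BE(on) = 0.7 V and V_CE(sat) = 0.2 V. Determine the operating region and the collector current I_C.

Assume active: I_B = (8.4 − 0.7)/(12 + 51×0.22) = 0.332 mA, I_C = β·I_B = 16.6 mA.
Then V_CE = 12 − 16.6×6.8 − 16.9×0.22 = -104 V < 0.2 V — the active assumption fails.
Re-solve with V_CE = 0.2 V. KCL at the emitter: V_E/R_E = (V_BB−0.7−V_E)/R_B + (V_CC−0.2−V_E)/R_C, giving V_E = 0.498 V.
I_C = (V_CC − 0.2 − V_E)/R_C = (11.8 − 0.498)/6.8 = 1.66 mA.
Check: I_B = (7.7 − 0.498)/12 = 0.6 mA, and β·I_B = 30 mA > I_C, confirming saturation.

saturation; I_C ≈ 1.7 mA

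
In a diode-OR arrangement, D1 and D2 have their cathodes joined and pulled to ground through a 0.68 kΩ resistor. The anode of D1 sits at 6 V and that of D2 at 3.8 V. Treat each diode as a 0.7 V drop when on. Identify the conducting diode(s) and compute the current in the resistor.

Assume both conduct. Then node N would need to be at both 6−0.7 = 5.3 V and 3.8−0.7 = 3.1 V, which is impossible.
Assume only D1 conducts: V_N = 6 − 0.7 = 5.3 V, so I_R = 5.3/0.68 = 7.79 mA.
Check D2: its anode-to-cathode voltage is 3.8 − 5.3 = -1.5 V < 0.7 V, so it is off. The assumption is consistent.

Only D1 conducts; I_R ≈ 7.8 mA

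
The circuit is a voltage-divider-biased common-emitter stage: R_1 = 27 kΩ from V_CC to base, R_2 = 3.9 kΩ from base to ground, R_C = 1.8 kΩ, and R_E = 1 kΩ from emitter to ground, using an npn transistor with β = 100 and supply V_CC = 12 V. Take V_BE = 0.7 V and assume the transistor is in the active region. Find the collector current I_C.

Thevenize the base divider: V_Th = V_CC·R_2/(R_1+R_2) = 12×3.9/30.9 = 1.51 V, R_Th = R_1‖R_2 = 3.41 kΩ.
Base-emitter loop: V_Th = I_B·R_Th + V_BE + (β+1)I_B·R_E, so I_B = (1.51 − 0.7) / (3.41 + 101×1) = 0.0078 mA.
I_C = β·I_B = 100×0.0078 = 0.78 mA, and I_E = (β+1)I_B = 0.788 mA.
V_CE = V_CC − I_C·R_C − I_E·R_E = 12 − 0.78×1.8 − 0.788×1 = 9.81 V.
V_CE = 9.81 V > 0.2 V confirms active-region operation.

I_C ≈ 0.78 mA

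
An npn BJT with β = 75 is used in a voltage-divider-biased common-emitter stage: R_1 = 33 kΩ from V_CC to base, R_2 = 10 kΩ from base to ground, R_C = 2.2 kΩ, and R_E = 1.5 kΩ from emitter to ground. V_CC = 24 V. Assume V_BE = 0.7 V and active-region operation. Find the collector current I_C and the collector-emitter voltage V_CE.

I_C ≈ 3 mA, V_CE ≈ 13 V

Thevenize the base divider: V_Th = V_CC·R_2/(R_1+R_2) = 24×10/43 = 5.58 V, R_Th = R_1‖R_2 = 7.67 kΩ.
Base-emitter loop: V_Th = I_B·R_Th + V_BE + (β+1)I_B·R_E, so I_B = (5.58 − 0.7) / (7.67 + 76×1.5) = 0.0401 mA.
I_C = β·I_B = 75×0.0401 = 3.01 mA, and I_E = (β+1)I_B = 3.05 mA.
V_CE = V_CC − I_C·R_C − I_E·R_E = 24 − 3.01×2.2 − 3.05×1.5 = 12.8 V.
V_CE = 12.8 V > 0.2 V confirms active-region operation.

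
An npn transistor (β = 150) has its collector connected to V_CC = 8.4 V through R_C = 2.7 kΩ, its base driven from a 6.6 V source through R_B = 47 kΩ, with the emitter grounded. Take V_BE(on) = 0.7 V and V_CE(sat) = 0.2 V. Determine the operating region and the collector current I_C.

saturation; I_C ≈ 3 mA

Assume active: I_B = (6.6 − 0.7)/47 = 0.126 mA, giving I_C = β·I_B = 18.8 mA.
But then V_CE = 8.4 − 18.8×2.7 = -42.4 V < V_CE(sat) = 0.2 V — impossible in the active region.
So the transistor is saturated. With V_CE = 0.2 V, I_C = (V_CC − 0.2)/R_C = 8.2/2.7 = 3.04 mA.
Check: β·I_B = 18.8 mA > I_C = 3.04 mA, confirming saturation.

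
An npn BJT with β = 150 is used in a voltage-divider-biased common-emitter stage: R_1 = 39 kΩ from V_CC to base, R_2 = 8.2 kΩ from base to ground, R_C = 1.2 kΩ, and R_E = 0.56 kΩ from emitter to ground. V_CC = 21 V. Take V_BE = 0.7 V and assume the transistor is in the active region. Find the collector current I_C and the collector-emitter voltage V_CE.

I_C ≈ 4.8 mA, V_CE ≈ 12 V

Thevenize the base divider: V_Th = V_CC·R_2/(R_1+R_2) = 21×8.2/47.2 = 3.65 V, R_Th = R_1‖R_2 = 6.78 kΩ.
Base-emitter loop: V_Th = I_B·R_Th + V_BE + (β+1)I_B·R_E, so I_B = (3.65 − 0.7) / (6.78 + 151×0.56) = 0.0323 mA.
I_C = β·I_B = 150×0.0323 = 4.84 mA, and I_E = (β+1)I_B = 4.87 mA.
V_CE = V_CC − I_C·R_C − I_E·R_E = 21 − 4.84×1.2 − 4.87×0.56 = 12.5 V.
V_CE = 12.5 V > 0.2 V confirms active-region operation.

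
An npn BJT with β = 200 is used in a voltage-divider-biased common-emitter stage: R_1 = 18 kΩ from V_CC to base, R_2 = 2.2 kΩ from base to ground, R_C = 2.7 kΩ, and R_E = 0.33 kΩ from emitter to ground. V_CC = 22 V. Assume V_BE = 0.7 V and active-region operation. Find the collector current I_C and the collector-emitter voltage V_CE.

Thevenize the base divider: V_Th = V_CC·R_2/(R_1+R_2) = 22×2.2/20.2 = 2.4 V, R_Th = R_1‖R_2 = 1.96 kΩ.
Base-emitter loop: V_Th = I_B·R_Th + V_BE + (β+1)I_B·R_E, so I_B = (2.4 − 0.7) / (1.96 + 201×0.33) = 0.0248 mA.
I_C = β·I_B = 200×0.0248 = 4.97 mA, and I_E = (β+1)I_B = 4.99 mA.
V_CE = V_CC − I_C·R_C − I_E·R_E = 22 − 4.97×2.7 − 4.99×0.33 = 6.94 V.
V_CE = 6.94 V > 0.2 V confirms active-region operation.

I_C ≈ 5 mA, V_CE ≈ 6.9 V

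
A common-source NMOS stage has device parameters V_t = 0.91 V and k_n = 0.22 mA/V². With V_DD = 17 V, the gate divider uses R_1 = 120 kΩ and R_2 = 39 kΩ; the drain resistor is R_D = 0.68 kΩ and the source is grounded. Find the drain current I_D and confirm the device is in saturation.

V_G = V_DD·R_2/(R_1+R_2) = 17×39/159 = 4.17 V. With the source grounded, V_GS = V_G = 4.17 V.
Assume saturation: I_D = (k_n/2)(V_GS − V_t)² = (0.22/2)×(4.17 − 0.91)² = 0.11×3.26² = 1.17 mA.
V_DS = V_DD − I_D·R_D = 17 − 1.17×0.68 = 16.2 V.
Saturation requires V_DS ≥ V_GS − V_t = 3.26 V; 16.2 ≥ 3.26 ✓.

I_D ≈ 1.2 mA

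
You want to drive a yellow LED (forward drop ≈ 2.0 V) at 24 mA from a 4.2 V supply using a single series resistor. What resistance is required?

R ≈ 0.092 kΩ

The resistor drops V_S − V_D = 4.2 − 2.0 = 2.2 V at 24 mA.
R = 2.2 V / 24 mA = 0.0917 kΩ.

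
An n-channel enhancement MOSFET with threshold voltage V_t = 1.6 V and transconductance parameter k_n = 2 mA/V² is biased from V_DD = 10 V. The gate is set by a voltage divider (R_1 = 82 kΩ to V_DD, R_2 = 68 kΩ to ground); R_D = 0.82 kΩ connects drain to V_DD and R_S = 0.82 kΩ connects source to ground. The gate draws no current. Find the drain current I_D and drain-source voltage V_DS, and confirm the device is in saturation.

I_D ≈ 1.9 mA, V_DS ≈ 6.9 V

V_G = V_DD·R_2/(R_1+R_2) = 10×68/150 = 4.53 V.
Assume saturation: I_D = (k_n/2)(V_GS − V_t)² with V_GS = V_G − I_D·R_S = 4.53 − 0.82·I_D.
Substituting gives 0.672·I_D² − 5.81·I_D + 8.6 = 0, with roots I_D = 1.9 or 6.74 mA.
The root I_D = 6.74 mA gives V_GS = -0.997 V ≤ V_t, so take I_D = 1.9 mA.
Then V_GS = 2.98 V and V_DS = V_DD − I_D(R_D+R_S) = 10 − 1.9×1.64 = 6.89 V.
Saturation requires V_DS ≥ V_GS − V_t = 1.38 V; 6.89 ≥ 1.38 ✓.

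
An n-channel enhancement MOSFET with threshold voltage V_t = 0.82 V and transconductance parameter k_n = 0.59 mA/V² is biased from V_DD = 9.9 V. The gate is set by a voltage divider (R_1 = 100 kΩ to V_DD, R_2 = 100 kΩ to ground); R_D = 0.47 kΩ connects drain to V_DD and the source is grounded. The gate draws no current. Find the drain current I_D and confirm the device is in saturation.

I_D ≈ 5 mA

V_G = V_DD·R_2/(R_1+R_2) = 9.9×100/200 = 4.95 V. With the source grounded, V_GS = V_G = 4.95 V.
Assume saturation: I_D = (k_n/2)(V_GS − V_t)² = (0.59/2)×(4.95 − 0.82)² = 0.295×4.13² = 5.03 mA.
V_DS = V_DD − I_D·R_D = 9.9 − 5.03×0.47 = 7.54 V.
Saturation requires V_DS ≥ V_GS − V_t = 4.13 V; 7.54 ≥ 4.13 ✓.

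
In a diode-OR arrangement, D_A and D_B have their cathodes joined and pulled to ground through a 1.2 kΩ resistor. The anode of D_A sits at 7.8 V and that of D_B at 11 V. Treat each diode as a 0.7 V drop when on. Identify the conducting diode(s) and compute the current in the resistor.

Only D_B conducts; I_R ≈ 8.6 mA

Assume both conduct. Then node N would need to be at both 7.8−0.7 = 7.1 V and 11−0.7 = 10.3 V, which is impossible.
Assume only D_B conducts: V_N = 11 − 0.7 = 10.3 V, so I_R = 10.3/1.2 = 8.58 mA.
Check D_A: its anode-to-cathode voltage is 7.8 − 10.3 = -2.5 V < 0.7 V, so it is off. The assumption is consistent.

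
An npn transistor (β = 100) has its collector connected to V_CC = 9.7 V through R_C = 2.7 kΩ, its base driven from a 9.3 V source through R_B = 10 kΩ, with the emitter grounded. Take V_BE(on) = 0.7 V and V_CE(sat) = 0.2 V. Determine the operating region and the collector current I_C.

Assume active: I_B = (9.3 − 0.7)/10 = 0.86 mA, giving I_C = β·I_B = 86 mA.
But then V_CE = 9.7 − 86×2.7 = -223 V < V_CE(sat) = 0.2 V — impossible in the active region.
So the transistor is saturated. With V_CE = 0.2 V, I_C = (V_CC − 0.2)/R_C = 9.5/2.7 = 3.52 mA.
Check: β·I_B = 86 mA > I_C = 3.52 mA, confirming saturation.

saturation; I_C ≈ 3.5 mA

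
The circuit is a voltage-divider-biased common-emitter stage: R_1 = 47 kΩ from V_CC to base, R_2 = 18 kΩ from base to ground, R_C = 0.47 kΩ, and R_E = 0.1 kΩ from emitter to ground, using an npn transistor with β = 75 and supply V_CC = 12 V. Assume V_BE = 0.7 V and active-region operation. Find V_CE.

V_CE ≈ 6.5 V

Thevenize the base divider: V_Th = V_CC·R_2/(R_1+R_2) = 12×18/65 = 3.32 V, R_Th = R_1‖R_2 = 13 kΩ.
Base-emitter loop: V_Th = I_B·R_Th + V_BE + (β+1)I_B·R_E, so I_B = (3.32 − 0.7) / (13 + 76×0.1) = 0.127 mA.
I_C = β·I_B = 75×0.127 = 9.54 mA, and I_E = (β+1)I_B = 9.67 mA.
V_CE = V_CC − I_C·R_C − I_E·R_E = 12 − 9.54×0.47 − 9.67×0.1 = 6.55 V.
V_CE = 6.55 V > 0.2 V confirms active-region operation.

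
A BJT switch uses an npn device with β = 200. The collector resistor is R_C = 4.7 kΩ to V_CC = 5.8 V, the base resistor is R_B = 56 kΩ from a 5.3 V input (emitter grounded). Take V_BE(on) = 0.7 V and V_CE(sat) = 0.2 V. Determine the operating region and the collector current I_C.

Assume active: I_B = (5.3 − 0.7)/56 = 0.0821 mA, giving I_C = β·I_B = 16.4 mA.
But then V_CE = 5.8 − 16.4×4.7 = -71.4 V < V_CE(sat) = 0.2 V — impossible in the active region.
So the transistor is saturated. With V_CE = 0.2 V, I_C = (V_CC − 0.2)/R_C = 5.6/4.7 = 1.19 mA.
Check: β·I_B = 16.4 mA > I_C = 1.19 mA, confirming saturation.

saturation; I_C ≈ 1.2 mA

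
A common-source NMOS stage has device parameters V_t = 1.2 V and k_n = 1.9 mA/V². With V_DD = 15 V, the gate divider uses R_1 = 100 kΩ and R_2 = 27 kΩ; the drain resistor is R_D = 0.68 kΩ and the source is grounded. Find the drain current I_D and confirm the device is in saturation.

V_G = V_DD·R_2/(R_1+R_2) = 15×27/127 = 3.19 V. With the source grounded, V_GS = V_G = 3.19 V.
Assume saturation: I_D = (k_n/2)(V_GS − V_t)² = (1.9/2)×(3.19 − 1.2)² = 0.95×1.99² = 3.76 mA.
V_DS = V_DD − I_D·R_D = 15 − 3.76×0.68 = 12.4 V.
Saturation requires V_DS ≥ V_GS − V_t = 1.99 V; 12.4 ≥ 1.99 ✓.

I_D ≈ 3.8 mA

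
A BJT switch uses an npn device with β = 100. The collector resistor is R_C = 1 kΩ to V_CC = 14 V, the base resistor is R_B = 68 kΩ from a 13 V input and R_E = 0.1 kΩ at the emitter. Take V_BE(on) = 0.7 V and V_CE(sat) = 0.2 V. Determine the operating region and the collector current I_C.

Assume active: I_B = (13 − 0.7)/(68 + 101×0.1) = 0.157 mA, I_C = β·I_B = 15.7 mA.
Then V_CE = 14 − 15.7×1 − 15.9×0.1 = -3.34 V < 0.2 V — the active assumption fails.
Re-solve with V_CE = 0.2 V. KCL at the emitter: V_E/R_E = (V_BB−0.7−V_E)/R_B + (V_CC−0.2−V_E)/R_C, giving V_E = 1.27 V.
I_C = (V_CC − 0.2 − V_E)/R_C = (13.8 − 1.27)/1 = 12.5 mA.
Check: I_B = (12.3 − 1.27)/68 = 0.162 mA, and β·I_B = 16.2 mA > I_C, confirming saturation.

saturation; I_C ≈ 13 mA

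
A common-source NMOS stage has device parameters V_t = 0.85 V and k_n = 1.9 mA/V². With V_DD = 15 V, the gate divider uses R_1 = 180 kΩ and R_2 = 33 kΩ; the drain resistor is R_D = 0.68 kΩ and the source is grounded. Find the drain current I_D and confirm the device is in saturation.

I_D ≈ 2.1 mA

V_G = V_DD·R_2/(R_1+R_2) = 15×33/213 = 2.32 V. With the source grounded, V_GS = V_G = 2.32 V.
Assume saturation: I_D = (k_n/2)(V_GS − V_t)² = (1.9/2)×(2.32 − 0.85)² = 0.95×1.47² = 2.06 mA.
V_DS = V_DD − I_D·R_D = 15 − 2.06×0.68 = 13.6 V.
Saturation requires V_DS ≥ V_GS − V_t = 1.47 V; 13.6 ≥ 1.47 ✓.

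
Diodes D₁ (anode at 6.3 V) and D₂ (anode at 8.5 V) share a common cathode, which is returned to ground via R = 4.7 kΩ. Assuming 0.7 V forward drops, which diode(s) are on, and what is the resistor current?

Assume both conduct. Then node N would need to be at both 6.3−0.7 = 5.6 V and 8.5−0.7 = 7.8 V, which is impossible.
Assume only D₂ conducts: V_N = 8.5 − 0.7 = 7.8 V, so I_R = 7.8/4.7 = 1.66 mA.
Check D₁: its anode-to-cathode voltage is 6.3 − 7.8 = -1.5 V < 0.7 V, so it is off. The assumption is consistent.

Only D₂ conducts; I_R ≈ 1.7 mA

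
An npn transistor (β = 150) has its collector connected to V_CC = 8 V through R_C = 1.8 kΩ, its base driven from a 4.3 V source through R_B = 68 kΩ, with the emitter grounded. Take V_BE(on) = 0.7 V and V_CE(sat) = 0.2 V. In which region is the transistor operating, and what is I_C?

saturation; I_C ≈ 4.3 mA

Assume active: I_B = (4.3 − 0.7)/68 = 0.0529 mA, giving I_C = β·I_B = 7.94 mA.
But then V_CE = 8 − 7.94×1.8 = -6.29 V < V_CE(sat) = 0.2 V — impossible in the active region.
So the transistor is saturated. With V_CE = 0.2 V, I_C = (V_CC − 0.2)/R_C = 7.8/1.8 = 4.33 mA.
Check: β·I_B = 7.94 mA > I_C = 4.33 mA, confirming saturation.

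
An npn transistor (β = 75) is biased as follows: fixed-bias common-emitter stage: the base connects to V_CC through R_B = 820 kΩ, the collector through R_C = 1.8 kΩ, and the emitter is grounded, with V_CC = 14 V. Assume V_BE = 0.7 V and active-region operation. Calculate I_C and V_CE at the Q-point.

I_C ≈ 1.2 mA, V_CE ≈ 12 V

Base loop: V_CC = I_B·R_B + V_BE, so I_B = (14 − 0.7)/820 kΩ = 0.0162 mA.
In the active region I_C = β·I_B = 75 × 0.0162 = 1.22 mA.
Collector loop: V_CE = V_CC − I_C·R_C = 14 − 1.22×1.8 = 11.8 V.
Since V_CE = 11.8 V > V_CE(sat) ≈ 0.2 V, the transistor is in the active region as assumed.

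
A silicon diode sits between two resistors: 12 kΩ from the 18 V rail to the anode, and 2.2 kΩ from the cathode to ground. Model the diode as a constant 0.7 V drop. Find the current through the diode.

I ≈ 1.2 mA

The two resistors are in series with the diode, so KVL gives 18 = I·12 + 0.7 + I·2.2.
I = (18 − 0.7) / (12 + 2.2) kΩ = 17.3 / 14.2 = 1.22 mA.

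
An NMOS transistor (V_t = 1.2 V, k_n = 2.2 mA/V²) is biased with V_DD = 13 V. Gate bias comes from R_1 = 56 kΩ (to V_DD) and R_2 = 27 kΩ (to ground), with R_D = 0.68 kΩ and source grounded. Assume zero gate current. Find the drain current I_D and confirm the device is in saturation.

I_D ≈ 10 mA

V_G = V_DD·R_2/(R_1+R_2) = 13×27/83 = 4.23 V. With the source grounded, V_GS = V_G = 4.23 V.
Assume saturation: I_D = (k_n/2)(V_GS − V_t)² = (2.2/2)×(4.23 − 1.2)² = 1.1×3.03² = 10.1 mA.
V_DS = V_DD − I_D·R_D = 13 − 10.1×0.68 = 6.14 V.
Saturation requires V_DS ≥ V_GS − V_t = 3.03 V; 6.14 ≥ 3.03 ✓.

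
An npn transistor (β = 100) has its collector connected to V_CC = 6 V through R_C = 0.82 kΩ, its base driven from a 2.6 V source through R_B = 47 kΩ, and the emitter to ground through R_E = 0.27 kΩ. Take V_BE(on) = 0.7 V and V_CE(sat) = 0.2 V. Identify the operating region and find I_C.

Assume active. Base-emitter loop: I_B = (V_BB − V_BE)/(R_B + (β+1)R_E) = (2.6 − 0.7)/(47 + 101×0.27) = 0.0256 mA.
I_C = β·I_B = 100×0.0256 = 2.56 mA.
V_CE = V_CC − I_C·R_C − I_E·R_E = 6 − 2.56×0.82 − 2.58×0.27 = 3.2 V > V_CE(sat), so the active-region assumption holds.

active; I_C ≈ 2.6 mA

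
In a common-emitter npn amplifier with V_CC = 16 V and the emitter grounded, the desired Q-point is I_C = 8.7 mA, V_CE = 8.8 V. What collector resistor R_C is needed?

Collector loop: V_CC = I_C·R_C + V_CE.
R_C = (V_CC − V_CE)/I_C = (16 − 8.8)/8.7 = 0.828 kΩ.

R_C ≈ 0.83 kΩ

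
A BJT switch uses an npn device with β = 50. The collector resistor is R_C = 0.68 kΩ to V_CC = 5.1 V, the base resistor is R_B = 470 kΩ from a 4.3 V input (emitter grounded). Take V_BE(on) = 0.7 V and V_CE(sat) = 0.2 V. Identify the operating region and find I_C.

active; I_C ≈ 0.38 mA

Assume active. Base-emitter loop: I_B = (V_BB − V_BE)/R_B = (4.3 − 0.7)/470 = 0.00766 mA.
I_C = β·I_B = 50×0.00766 = 0.383 mA.
V_CE = V_CC − I_C·R_C = 5.1 − 0.383×0.68 = 4.84 V > V_CE(sat), so the active-region assumption holds.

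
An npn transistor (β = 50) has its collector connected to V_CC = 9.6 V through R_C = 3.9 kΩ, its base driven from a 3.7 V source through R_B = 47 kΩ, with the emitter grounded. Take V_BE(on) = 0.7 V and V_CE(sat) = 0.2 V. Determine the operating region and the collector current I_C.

saturation; I_C ≈ 2.4 mA

Assume active: I_B = (3.7 − 0.7)/47 = 0.0638 mA, giving I_C = β·I_B = 3.19 mA.
But then V_CE = 9.6 − 3.19×3.9 = -2.85 V < V_CE(sat) = 0.2 V — impossible in the active region.
So the transistor is saturated. With V_CE = 0.2 V, I_C = (V_CC − 0.2)/R_C = 9.4/3.9 = 2.41 mA.
Check: β·I_B = 3.19 mA > I_C = 2.41 mA, confirming saturation.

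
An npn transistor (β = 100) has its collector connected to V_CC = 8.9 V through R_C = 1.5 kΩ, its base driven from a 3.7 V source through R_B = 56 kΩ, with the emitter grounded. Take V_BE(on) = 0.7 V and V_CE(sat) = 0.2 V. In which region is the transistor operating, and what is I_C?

Assume active. Base-emitter loop: I_B = (V_BB − V_BE)/R_B = (3.7 − 0.7)/56 = 0.0536 mA.
I_C = β·I_B = 100×0.0536 = 5.36 mA.
V_CE = V_CC − I_C·R_C = 8.9 − 5.36×1.5 = 0.864 V > V_CE(sat), so the active-region assumption holds.

active; I_C ≈ 5.4 mA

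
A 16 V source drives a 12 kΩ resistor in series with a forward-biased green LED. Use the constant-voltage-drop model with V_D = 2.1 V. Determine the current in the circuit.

KVL around the loop: 16 = V_D + I·R = 2.1 + I × 12 kΩ.
So I = (16 − 2.1) / 12 kΩ = 13.9 / 12 = 1.16 mA.

I ≈ 1.2 mA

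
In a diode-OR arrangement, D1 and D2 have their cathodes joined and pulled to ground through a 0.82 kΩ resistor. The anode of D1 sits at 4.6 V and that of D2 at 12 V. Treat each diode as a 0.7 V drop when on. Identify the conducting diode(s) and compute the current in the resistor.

Only D2 conducts; I_R ≈ 14 mA

Assume both conduct. Then node N would need to be at both 4.6−0.7 = 3.9 V and 12−0.7 = 11.3 V, which is impossible.
Assume only D2 conducts: V_N = 12 − 0.7 = 11.3 V, so I_R = 11.3/0.82 = 13.8 mA.
Check D1: its anode-to-cathode voltage is 4.6 − 11.3 = -6.7 V < 0.7 V, so it is off. The assumption is consistent.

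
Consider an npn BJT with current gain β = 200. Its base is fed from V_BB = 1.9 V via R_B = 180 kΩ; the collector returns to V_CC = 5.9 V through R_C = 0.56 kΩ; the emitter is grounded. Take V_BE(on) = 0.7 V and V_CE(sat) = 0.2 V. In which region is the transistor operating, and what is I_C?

active; I_C ≈ 1.3 mA

Assume active. Base-emitter loop: I_B = (V_BB − V_BE)/R_B = (1.9 − 0.7)/180 = 0.00667 mA.
I_C = β·I_B = 200×0.00667 = 1.33 mA.
V_CE = V_CC − I_C·R_C = 5.9 − 1.33×0.56 = 5.15 V > V_CE(sat), so the active-region assumption holds.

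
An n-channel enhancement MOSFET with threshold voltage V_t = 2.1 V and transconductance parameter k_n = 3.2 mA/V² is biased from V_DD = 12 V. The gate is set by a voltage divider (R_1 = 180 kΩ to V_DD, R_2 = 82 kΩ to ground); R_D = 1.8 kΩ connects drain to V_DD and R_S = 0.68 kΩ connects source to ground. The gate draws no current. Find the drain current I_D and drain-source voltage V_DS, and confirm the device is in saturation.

V_G = V_DD·R_2/(R_1+R_2) = 12×82/262 = 3.76 V.
Assume saturation: I_D = (k_n/2)(V_GS − V_t)² with V_GS = V_G − I_D·R_S = 3.76 − 0.68·I_D.
Substituting gives 0.74·I_D² − 4.6·I_D + 4.39 = 0, with roots I_D = 1.17 or 5.05 mA.
The root I_D = 5.05 mA gives V_GS = 0.324 V ≤ V_t, so take I_D = 1.17 mA.
Then V_GS = 2.96 V and V_DS = V_DD − I_D(R_D+R_S) = 12 − 1.17×2.48 = 9.09 V.
Saturation requires V_DS ≥ V_GS − V_t = 0.857 V; 9.09 ≥ 0.857 ✓.

I_D ≈ 1.2 mA, V_DS ≈ 9.1 V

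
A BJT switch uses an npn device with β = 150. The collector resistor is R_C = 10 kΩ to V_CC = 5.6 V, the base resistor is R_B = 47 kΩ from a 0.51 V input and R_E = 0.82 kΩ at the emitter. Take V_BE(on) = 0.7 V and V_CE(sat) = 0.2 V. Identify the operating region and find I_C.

cutoff; I_C ≈ 0

V_BB = 0.51 V ≤ V_BE(on) = 0.7 V, so the base-emitter junction is not forward biased.
The transistor is in cutoff: I_B = I_C = 0.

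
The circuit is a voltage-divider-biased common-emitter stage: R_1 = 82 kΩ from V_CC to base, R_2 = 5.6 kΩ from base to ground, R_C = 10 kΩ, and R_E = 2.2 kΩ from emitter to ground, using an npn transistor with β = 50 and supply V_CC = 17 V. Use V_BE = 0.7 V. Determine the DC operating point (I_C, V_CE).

I_C ≈ 0.16 mA, V_CE ≈ 15 V

Thevenize the base divider: V_Th = V_CC·R_2/(R_1+R_2) = 17×5.6/87.6 = 1.09 V, R_Th = R_1‖R_2 = 5.24 kΩ.
Base-emitter loop: V_Th = I_B·R_Th + V_BE + (β+1)I_B·R_E, so I_B = (1.09 − 0.7) / (5.24 + 51×2.2) = 0.00329 mA.
I_C = β·I_B = 50×0.00329 = 0.165 mA, and I_E = (β+1)I_B = 0.168 mA.
V_CE = V_CC − I_C·R_C − I_E·R_E = 17 − 0.165×10 − 0.168×2.2 = 15 V.
V_CE = 15 V > 0.2 V confirms active-region operation.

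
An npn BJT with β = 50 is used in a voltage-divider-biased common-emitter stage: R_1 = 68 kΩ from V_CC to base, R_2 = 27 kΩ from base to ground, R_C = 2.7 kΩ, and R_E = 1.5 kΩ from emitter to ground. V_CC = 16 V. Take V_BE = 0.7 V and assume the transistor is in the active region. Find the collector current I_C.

Thevenize the base divider: V_Th = V_CC·R_2/(R_1+R_2) = 16×27/95 = 4.55 V, R_Th = R_1‖R_2 = 19.3 kΩ.
Base-emitter loop: V_Th = I_B·R_Th + V_BE + (β+1)I_B·R_E, so I_B = (4.55 − 0.7) / (19.3 + 51×1.5) = 0.0401 mA.
I_C = β·I_B = 50×0.0401 = 2.01 mA, and I_E = (β+1)I_B = 2.05 mA.
V_CE = V_CC − I_C·R_C − I_E·R_E = 16 − 2.01×2.7 − 2.05×1.5 = 7.51 V.
V_CE = 7.51 V > 0.2 V confirms active-region operation.

I_C ≈ 2 mA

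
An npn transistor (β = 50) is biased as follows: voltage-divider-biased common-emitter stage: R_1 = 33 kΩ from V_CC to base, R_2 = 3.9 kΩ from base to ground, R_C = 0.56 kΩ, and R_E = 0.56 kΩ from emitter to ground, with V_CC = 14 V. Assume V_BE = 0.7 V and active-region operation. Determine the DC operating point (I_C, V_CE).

I_C ≈ 1.2 mA, V_CE ≈ 13 V

Thevenize the base divider: V_Th = V_CC·R_2/(R_1+R_2) = 14×3.9/36.9 = 1.48 V, R_Th = R_1‖R_2 = 3.49 kΩ.
Base-emitter loop: V_Th = I_B·R_Th + V_BE + (β+1)I_B·R_E, so I_B = (1.48 − 0.7) / (3.49 + 51×0.56) = 0.0243 mA.
I_C = β·I_B = 50×0.0243 = 1.22 mA, and I_E = (β+1)I_B = 1.24 mA.
V_CE = V_CC − I_C·R_C − I_E·R_E = 14 − 1.22×0.56 − 1.24×0.56 = 12.6 V.
V_CE = 12.6 V > 0.2 V confirms active-region operation.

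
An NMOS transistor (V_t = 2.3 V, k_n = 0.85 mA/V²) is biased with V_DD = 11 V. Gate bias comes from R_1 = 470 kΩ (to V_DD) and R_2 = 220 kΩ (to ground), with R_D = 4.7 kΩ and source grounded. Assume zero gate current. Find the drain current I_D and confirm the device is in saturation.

I_D ≈ 0.62 mA

V_G = V_DD·R_2/(R_1+R_2) = 11×220/690 = 3.51 V. With the source grounded, V_GS = V_G = 3.51 V.
Assume saturation: I_D = (k_n/2)(V_GS − V_t)² = (0.85/2)×(3.51 − 2.3)² = 0.425×1.21² = 0.619 mA.
V_DS = V_DD − I_D·R_D = 11 − 0.619×4.7 = 8.09 V.
Saturation requires V_DS ≥ V_GS − V_t = 1.21 V; 8.09 ≥ 1.21 ✓.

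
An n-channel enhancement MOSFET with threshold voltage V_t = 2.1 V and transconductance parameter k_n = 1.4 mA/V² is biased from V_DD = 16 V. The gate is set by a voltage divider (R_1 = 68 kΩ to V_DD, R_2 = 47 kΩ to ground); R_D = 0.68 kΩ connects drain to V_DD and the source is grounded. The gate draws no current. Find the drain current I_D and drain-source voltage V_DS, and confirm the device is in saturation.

V_G = V_DD·R_2/(R_1+R_2) = 16×47/115 = 6.54 V. With the source grounded, V_GS = V_G = 6.54 V.
Assume saturation: I_D = (k_n/2)(V_GS − V_t)² = (1.4/2)×(6.54 − 2.1)² = 0.7×4.44² = 13.8 mA.
V_DS = V_DD − I_D·R_D = 16 − 13.8×0.68 = 6.62 V.
Saturation requires V_DS ≥ V_GS − V_t = 4.44 V; 6.62 ≥ 4.44 ✓.

I_D ≈ 14 mA, V_DS ≈ 6.6 V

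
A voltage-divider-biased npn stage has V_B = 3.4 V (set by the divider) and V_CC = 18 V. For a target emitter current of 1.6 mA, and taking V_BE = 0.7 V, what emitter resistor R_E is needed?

V_E = V_B − V_BE = 3.4 − 0.7 = 2.7 V.
R_E = V_E / I_E = 2.7 / 1.6 = 1.69 kΩ.

R_E ≈ 1.7 kΩ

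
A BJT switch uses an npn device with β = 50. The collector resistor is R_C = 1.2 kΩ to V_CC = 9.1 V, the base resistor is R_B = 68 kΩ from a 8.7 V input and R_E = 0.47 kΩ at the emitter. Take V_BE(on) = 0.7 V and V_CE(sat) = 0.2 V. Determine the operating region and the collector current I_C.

active; I_C ≈ 4.3 mA

Assume active. Base-emitter loop: I_B = (V_BB − V_BE)/(R_B + (β+1)R_E) = (8.7 − 0.7)/(68 + 51×0.47) = 0.087 mA.
I_C = β·I_B = 50×0.087 = 4.35 mA.
V_CE = V_CC − I_C·R_C − I_E·R_E = 9.1 − 4.35×1.2 − 4.44×0.47 = 1.8 V > V_CE(sat), so the active-region assumption holds.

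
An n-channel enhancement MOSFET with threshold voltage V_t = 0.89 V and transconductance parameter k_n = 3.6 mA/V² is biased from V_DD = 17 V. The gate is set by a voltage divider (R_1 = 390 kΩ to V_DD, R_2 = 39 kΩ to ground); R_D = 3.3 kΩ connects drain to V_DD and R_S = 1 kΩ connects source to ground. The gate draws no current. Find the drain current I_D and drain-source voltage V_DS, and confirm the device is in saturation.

V_G = V_DD·R_2/(R_1+R_2) = 17×39/429 = 1.55 V.
Assume saturation: I_D = (k_n/2)(V_GS − V_t)² with V_GS = V_G − I_D·R_S = 1.55 − 1·I_D.
Substituting gives 1.8·I_D² − 3.36·I_D + 0.773 = 0, with roots I_D = 0.269 or 1.6 mA.
The root I_D = 1.6 mA gives V_GS = -0.0521 V ≤ V_t, so take I_D = 0.269 mA.
Then V_GS = 1.28 V and V_DS = V_DD − I_D(R_D+R_S) = 17 − 0.269×4.3 = 15.8 V.
Saturation requires V_DS ≥ V_GS − V_t = 0.387 V; 15.8 ≥ 0.387 ✓.

I_D ≈ 0.27 mA, V_DS ≈ 16 V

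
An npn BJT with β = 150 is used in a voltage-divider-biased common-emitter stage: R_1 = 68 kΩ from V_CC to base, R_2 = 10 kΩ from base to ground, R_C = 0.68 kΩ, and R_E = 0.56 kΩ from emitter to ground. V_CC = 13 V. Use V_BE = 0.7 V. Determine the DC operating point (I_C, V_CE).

Thevenize the base divider: V_Th = V_CC·R_2/(R_1+R_2) = 13×10/78 = 1.67 V, R_Th = R_1‖R_2 = 8.72 kΩ.
Base-emitter loop: V_Th = I_B·R_Th + V_BE + (β+1)I_B·R_E, so I_B = (1.67 − 0.7) / (8.72 + 151×0.56) = 0.0104 mA.
I_C = β·I_B = 150×0.0104 = 1.55 mA, and I_E = (β+1)I_B = 1.56 mA.
V_CE = V_CC − I_C·R_C − I_E·R_E = 13 − 1.55×0.68 − 1.56×0.56 = 11.1 V.
V_CE = 11.1 V > 0.2 V confirms active-region operation.

I_C ≈ 1.6 mA, V_CE ≈ 11 V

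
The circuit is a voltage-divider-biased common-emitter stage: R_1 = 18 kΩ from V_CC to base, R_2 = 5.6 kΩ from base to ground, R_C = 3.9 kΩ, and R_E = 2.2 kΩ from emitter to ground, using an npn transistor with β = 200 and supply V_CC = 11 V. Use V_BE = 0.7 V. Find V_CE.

Thevenize the base divider: V_Th = V_CC·R_2/(R_1+R_2) = 11×5.6/23.6 = 2.61 V, R_Th = R_1‖R_2 = 4.27 kΩ.
Base-emitter loop: V_Th = I_B·R_Th + V_BE + (β+1)I_B·R_E, so I_B = (2.61 − 0.7) / (4.27 + 201×2.2) = 0.00428 mA.
I_C = β·I_B = 200×0.00428 = 0.856 mA, and I_E = (β+1)I_B = 0.86 mA.
V_CE = V_CC − I_C·R_C − I_E·R_E = 11 − 0.856×3.9 − 0.86×2.2 = 5.77 V.
V_CE = 5.77 V > 0.2 V confirms active-region operation.

V_CE ≈ 5.8 V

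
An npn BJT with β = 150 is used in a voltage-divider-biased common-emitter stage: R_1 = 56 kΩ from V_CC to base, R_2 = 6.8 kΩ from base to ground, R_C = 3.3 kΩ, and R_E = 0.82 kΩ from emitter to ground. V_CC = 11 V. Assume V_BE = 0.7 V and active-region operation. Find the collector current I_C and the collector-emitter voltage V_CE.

Thevenize the base divider: V_Th = V_CC·R_2/(R_1+R_2) = 11×6.8/62.8 = 1.19 V, R_Th = R_1‖R_2 = 6.06 kΩ.
Base-emitter loop: V_Th = I_B·R_Th + V_BE + (β+1)I_B·R_E, so I_B = (1.19 − 0.7) / (6.06 + 151×0.82) = 0.00378 mA.
I_C = β·I_B = 150×0.00378 = 0.567 mA, and I_E = (β+1)I_B = 0.571 mA.
V_CE = V_CC − I_C·R_C − I_E·R_E = 11 − 0.567×3.3 − 0.571×0.82 = 8.66 V.
V_CE = 8.66 V > 0.2 V confirms active-region operation.

I_C ≈ 0.57 mA, V_CE ≈ 8.7 V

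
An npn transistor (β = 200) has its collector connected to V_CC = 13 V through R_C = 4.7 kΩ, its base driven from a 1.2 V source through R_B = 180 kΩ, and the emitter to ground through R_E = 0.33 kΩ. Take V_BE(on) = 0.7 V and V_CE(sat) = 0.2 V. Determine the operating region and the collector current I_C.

Assume active. Base-emitter loop: I_B = (V_BB − V_BE)/(R_B + (β+1)R_E) = (1.2 − 0.7)/(180 + 201×0.33) = 0.00203 mA.
I_C = β·I_B = 200×0.00203 = 0.406 mA.
V_CE = V_CC − I_C·R_C − I_E·R_E = 13 − 0.406×4.7 − 0.408×0.33 = 11 V > V_CE(sat), so the active-region assumption holds.

active; I_C ≈ 0.41 mA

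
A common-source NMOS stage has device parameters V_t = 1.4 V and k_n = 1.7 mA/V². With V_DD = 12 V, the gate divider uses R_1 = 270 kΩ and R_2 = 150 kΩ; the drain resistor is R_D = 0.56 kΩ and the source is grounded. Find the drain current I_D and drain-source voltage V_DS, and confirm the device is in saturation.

V_G = V_DD·R_2/(R_1+R_2) = 12×150/420 = 4.29 V. With the source grounded, V_GS = V_G = 4.29 V.
Assume saturation: I_D = (k_n/2)(V_GS − V_t)² = (1.7/2)×(4.29 − 1.4)² = 0.85×2.89² = 7.08 mA.
V_DS = V_DD − I_D·R_D = 12 − 7.08×0.56 = 8.04 V.
Saturation requires V_DS ≥ V_GS − V_t = 2.89 V; 8.04 ≥ 2.89 ✓.

I_D ≈ 7.1 mA, V_DS ≈ 8 V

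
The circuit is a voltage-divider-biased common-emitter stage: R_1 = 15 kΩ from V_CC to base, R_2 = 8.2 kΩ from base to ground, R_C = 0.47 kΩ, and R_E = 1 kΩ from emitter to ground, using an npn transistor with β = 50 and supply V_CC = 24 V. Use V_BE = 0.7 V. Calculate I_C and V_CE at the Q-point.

Thevenize the base divider: V_Th = V_CC·R_2/(R_1+R_2) = 24×8.2/23.2 = 8.48 V, R_Th = R_1‖R_2 = 5.3 kΩ.
Base-emitter loop: V_Th = I_B·R_Th + V_BE + (β+1)I_B·R_E, so I_B = (8.48 − 0.7) / (5.3 + 51×1) = 0.138 mA.
I_C = β·I_B = 50×0.138 = 6.91 mA, and I_E = (β+1)I_B = 7.05 mA.
V_CE = V_CC − I_C·R_C − I_E·R_E = 24 − 6.91×0.47 − 7.05×1 = 13.7 V.
V_CE = 13.7 V > 0.2 V confirms active-region operation.

I_C ≈ 6.9 mA, V_CE ≈ 14 V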